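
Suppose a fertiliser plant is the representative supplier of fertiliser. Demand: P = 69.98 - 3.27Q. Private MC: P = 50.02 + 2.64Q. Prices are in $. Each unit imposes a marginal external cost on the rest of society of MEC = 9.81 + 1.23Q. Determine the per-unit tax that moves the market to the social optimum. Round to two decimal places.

Social marginal cost = private MC + MEC = 59.83 + 3.87Q.
Set SMC = demand: 59.83 + 3.87Q = 69.98 - 3.27Q → Q* = 1.4216.
The Pigouvian tax equals MEC at Q*: 9.81 + 1.23×1.4216 = 11.5586.

tax = $11.56 per unit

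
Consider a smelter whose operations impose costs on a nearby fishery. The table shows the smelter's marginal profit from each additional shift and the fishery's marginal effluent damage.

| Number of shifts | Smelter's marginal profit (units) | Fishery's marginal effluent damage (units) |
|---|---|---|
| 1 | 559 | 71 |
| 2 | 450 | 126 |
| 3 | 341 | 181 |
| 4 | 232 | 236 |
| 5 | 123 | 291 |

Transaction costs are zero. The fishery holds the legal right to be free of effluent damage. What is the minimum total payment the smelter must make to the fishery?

378

Efficient level: marginal profit ≥ marginal effluent damage through level 3, so k* = 3.
With the fishery holding the right, the smelter must at least compensate total damage at k*: 71 + 126 + 181 = 378.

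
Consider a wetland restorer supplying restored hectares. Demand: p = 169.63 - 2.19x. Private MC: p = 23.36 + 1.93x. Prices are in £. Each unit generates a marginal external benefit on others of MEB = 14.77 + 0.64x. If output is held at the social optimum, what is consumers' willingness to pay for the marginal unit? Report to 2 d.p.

P = £68.29

Social marginal cost = private MC − MEB = 8.59 + 1.29x.
Set SMC = demand: 8.59 + 1.29x = 169.63 - 2.19x → x* = 46.2759.
Consumer price on the demand curve at x*: 169.63 − 2.19×46.2759 = 68.2858.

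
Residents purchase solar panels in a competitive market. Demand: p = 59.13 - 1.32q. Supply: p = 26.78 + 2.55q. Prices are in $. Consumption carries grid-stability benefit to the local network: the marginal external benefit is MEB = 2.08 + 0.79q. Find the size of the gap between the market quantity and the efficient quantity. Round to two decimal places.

2.82 units

Market equilibrium (private): 26.78 + 2.55q = 59.13 - 1.32q → q_m = 8.3592.
Social marginal benefit = demand + MEB = 61.21 - 0.53q.
Set SMB = MC: 61.21 - 0.53q = 26.78 + 2.55q → q* = 11.1786.
Gap = |8.3592 − 11.1786| = 2.8194.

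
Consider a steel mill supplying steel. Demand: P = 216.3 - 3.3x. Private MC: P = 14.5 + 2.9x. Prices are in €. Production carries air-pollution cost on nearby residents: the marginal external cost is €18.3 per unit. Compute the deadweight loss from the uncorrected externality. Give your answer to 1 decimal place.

DWL = €27.0

Market equilibrium (private): 14.5 + 2.9x = 216.3 - 3.3x → x_m = 32.5484.
Social marginal cost = private MC + MEC = 32.8 + 2.9x.
Set SMC = demand: 32.8 + 2.9x = 216.3 - 3.3x → x* = 29.5968.
Height of the DWL triangle at x_m is SMC(x_m) − demand(x_m) = MEC(x_m) = 18.3000.
DWL = ½ × 2.9516 × 18.3000 = 27.0071.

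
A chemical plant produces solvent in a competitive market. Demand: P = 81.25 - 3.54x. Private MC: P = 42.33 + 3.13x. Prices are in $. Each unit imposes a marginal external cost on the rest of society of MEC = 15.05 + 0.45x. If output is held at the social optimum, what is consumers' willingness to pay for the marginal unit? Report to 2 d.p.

Social marginal cost = private MC + MEC = 57.38 + 3.58x.
Set SMC = demand: 57.38 + 3.58x = 81.25 - 3.54x → x* = 3.3525.
Consumer price on the demand curve at x*: 81.25 − 3.54×3.3525 = 69.3822.

P = $69.38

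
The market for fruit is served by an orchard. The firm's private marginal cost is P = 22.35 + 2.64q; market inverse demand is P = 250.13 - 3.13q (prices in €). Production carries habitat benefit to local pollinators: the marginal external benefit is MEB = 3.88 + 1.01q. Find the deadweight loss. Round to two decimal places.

Market equilibrium (private): 22.35 + 2.64q = 250.13 - 3.13q → q_m = 39.4766.
Social marginal cost = private MC − MEB = 18.47 + 1.63q.
Set SMC = demand: 18.47 + 1.63q = 250.13 - 3.13q → q* = 48.6681.
Between q* and q_m the wedge demand − SMC runs linearly from 0 to MEB(q_m), so the loss is a triangle.
DWL = ½ × 9.1915 × 43.7514 = 201.0705.

DWL = €201.07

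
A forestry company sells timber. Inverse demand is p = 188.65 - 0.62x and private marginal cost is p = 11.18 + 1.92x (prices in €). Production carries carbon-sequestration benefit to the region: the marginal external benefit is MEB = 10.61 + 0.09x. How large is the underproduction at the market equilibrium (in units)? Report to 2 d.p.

6.90 units

Market equilibrium (private): 11.18 + 1.92x = 188.65 - 0.62x → x_m = 69.8701.
Social marginal cost = private MC − MEB = 0.57 + 1.83x.
Set SMC = demand: 0.57 + 1.83x = 188.65 - 0.62x → x* = 76.7673.
Gap = |69.8701 − 76.7673| = 6.8972.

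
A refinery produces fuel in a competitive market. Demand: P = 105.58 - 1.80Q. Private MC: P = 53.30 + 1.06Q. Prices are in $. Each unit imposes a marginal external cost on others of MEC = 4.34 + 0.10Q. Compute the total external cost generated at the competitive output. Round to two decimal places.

Market equilibrium (private): 53.30 + 1.06Q = 105.58 - 1.80Q → Q_m = 18.2797.
Total external cost = ∫₀^{Q_m} (4.34 + 0.10Q) dQ = 4.34×18.2797 + ½×0.10×18.2797² = 96.0413.

$96.04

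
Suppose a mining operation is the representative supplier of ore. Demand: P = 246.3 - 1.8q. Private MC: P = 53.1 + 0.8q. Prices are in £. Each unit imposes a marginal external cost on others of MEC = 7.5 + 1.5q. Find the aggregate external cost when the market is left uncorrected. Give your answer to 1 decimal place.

£4698.5

Market equilibrium (private): 53.1 + 0.8q = 246.3 - 1.8q → q_m = 74.3077.
Total external cost = ∫₀^{q_m} (7.5 + 1.5q) dq = 7.5×74.3077 + ½×1.5×74.3077² = 4698.5335.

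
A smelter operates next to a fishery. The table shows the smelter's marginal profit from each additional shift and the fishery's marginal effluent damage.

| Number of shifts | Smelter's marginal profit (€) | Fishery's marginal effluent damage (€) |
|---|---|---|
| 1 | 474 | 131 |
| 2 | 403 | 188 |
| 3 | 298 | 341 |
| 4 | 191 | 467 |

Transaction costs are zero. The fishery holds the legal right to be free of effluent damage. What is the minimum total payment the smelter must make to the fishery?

Efficient level: marginal profit ≥ marginal effluent damage through level 2, so k* = 2.
With the fishery holding the right, the smelter must at least compensate total damage at k*: 131 + 188 = 319.

€319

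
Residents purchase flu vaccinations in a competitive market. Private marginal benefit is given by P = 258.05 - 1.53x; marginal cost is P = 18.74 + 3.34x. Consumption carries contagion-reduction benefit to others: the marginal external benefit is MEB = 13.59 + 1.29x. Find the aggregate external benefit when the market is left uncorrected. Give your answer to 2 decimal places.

Market equilibrium (private): 18.74 + 3.34x = 258.05 - 1.53x → x_m = 49.1396.
Total external benefit = ∫₀^{x_m} (13.59 + 1.29x) dx = 13.59×49.1396 + ½×1.29×49.1396² = 2225.2888.

2225.29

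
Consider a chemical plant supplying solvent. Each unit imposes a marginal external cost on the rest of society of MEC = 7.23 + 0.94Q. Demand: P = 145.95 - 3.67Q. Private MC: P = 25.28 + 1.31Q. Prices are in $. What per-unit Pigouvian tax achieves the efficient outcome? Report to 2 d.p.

tax = $25.24 per unit

Social marginal cost = private MC + MEC = 32.51 + 2.25Q.
Set SMC = demand: 32.51 + 2.25Q = 145.95 - 3.67Q → Q* = 19.1622.
The Pigouvian tax equals MEC at Q*: 7.23 + 0.94×19.1622 = 25.2425.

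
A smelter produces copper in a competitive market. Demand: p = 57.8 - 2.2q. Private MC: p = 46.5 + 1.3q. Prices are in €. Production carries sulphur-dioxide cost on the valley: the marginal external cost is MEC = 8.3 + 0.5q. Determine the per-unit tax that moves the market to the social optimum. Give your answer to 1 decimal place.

tax = €8.7 per unit

Social marginal cost = private MC + MEC = 54.8 + 1.8q.
Set SMC = demand: 54.8 + 1.8q = 57.8 - 2.2q → q* = 0.7500.
The Pigouvian tax equals MEC at q*: 8.3 + 0.5×0.7500 = 8.6750.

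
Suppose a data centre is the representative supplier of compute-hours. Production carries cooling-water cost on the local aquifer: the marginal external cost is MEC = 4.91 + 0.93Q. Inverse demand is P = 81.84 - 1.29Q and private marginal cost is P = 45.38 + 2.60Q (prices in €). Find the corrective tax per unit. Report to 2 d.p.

Social marginal cost = private MC + MEC = 50.29 + 3.53Q.
Set SMC = demand: 50.29 + 3.53Q = 81.84 - 1.29Q → Q* = 6.5456.
The Pigouvian tax equals MEC at Q*: 4.91 + 0.93×6.5456 = 10.9974.

tax = €11.00 per unit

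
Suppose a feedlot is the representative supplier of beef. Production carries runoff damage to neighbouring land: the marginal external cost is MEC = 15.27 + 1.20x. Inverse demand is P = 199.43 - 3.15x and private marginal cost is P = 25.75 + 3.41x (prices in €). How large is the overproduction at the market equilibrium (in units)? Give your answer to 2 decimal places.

6.06 units

Market equilibrium (private): 25.75 + 3.41x = 199.43 - 3.15x → x_m = 26.4756.
Social marginal cost = private MC + MEC = 41.02 + 4.61x.
Set SMC = demand: 41.02 + 4.61x = 199.43 - 3.15x → x* = 20.4137.
Gap = |26.4756 − 20.4137| = 6.0619.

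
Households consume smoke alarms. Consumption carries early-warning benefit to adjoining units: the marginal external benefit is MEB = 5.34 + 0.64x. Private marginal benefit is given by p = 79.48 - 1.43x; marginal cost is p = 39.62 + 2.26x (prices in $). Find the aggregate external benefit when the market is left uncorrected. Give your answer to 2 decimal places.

$95.02

Market equilibrium (private): 39.62 + 2.26x = 79.48 - 1.43x → x_m = 10.8022.
Total external benefit = ∫₀^{x_m} (5.34 + 0.64x) dx = 5.34×10.8022 + ½×0.64×10.8022² = 95.0238.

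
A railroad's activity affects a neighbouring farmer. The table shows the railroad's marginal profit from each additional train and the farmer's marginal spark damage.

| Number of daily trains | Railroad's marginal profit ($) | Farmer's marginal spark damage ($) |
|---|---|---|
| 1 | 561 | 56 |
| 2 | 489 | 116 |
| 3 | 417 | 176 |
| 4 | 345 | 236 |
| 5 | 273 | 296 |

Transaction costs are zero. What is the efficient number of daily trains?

Bargaining reaches the level where marginal profit last exceeds marginal spark damage.
That holds through level 4 (345 ≥ 236) but not at 5 (273 < 296).

4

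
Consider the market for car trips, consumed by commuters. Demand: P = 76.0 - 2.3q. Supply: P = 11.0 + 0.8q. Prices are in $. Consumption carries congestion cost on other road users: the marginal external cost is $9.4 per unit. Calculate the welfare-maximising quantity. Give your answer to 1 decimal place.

q* = 17.9

Social marginal benefit = demand − MEC = 66.6 - 2.3q.
Set SMB = MC: 66.6 - 2.3q = 11.0 + 0.8q → q* = 17.9355.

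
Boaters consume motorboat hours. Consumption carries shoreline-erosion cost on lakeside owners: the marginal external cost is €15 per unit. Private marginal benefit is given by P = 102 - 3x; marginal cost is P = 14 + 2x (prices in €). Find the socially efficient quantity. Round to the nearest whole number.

x* = 15

Social marginal benefit = demand − MEC = 87 - 3x.
Set SMB = MC: 87 - 3x = 14 + 2x → x* = 14.6000.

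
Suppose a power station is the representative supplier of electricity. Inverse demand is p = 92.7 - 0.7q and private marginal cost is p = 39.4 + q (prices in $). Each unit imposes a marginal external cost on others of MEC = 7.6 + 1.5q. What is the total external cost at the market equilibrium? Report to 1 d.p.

$975.5

Market equilibrium (private): 39.4 + q = 92.7 - 0.7q → q_m = 31.3529.
Total external cost = ∫₀^{q_m} (7.6 + 1.5q) dq = 7.6×31.3529 + ½×1.5×31.3529² = 975.5353.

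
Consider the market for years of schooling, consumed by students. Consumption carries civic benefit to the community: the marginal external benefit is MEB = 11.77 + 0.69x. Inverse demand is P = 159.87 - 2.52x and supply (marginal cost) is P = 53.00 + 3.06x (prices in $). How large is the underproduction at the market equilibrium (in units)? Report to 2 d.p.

5.11 units

Market equilibrium (private): 53.00 + 3.06x = 159.87 - 2.52x → x_m = 19.1523.
Social marginal benefit = demand + MEB = 171.64 - 1.83x.
Set SMB = MC: 171.64 - 1.83x = 53.00 + 3.06x → x* = 24.2618.
Gap = |19.1523 − 24.2618| = 5.1095.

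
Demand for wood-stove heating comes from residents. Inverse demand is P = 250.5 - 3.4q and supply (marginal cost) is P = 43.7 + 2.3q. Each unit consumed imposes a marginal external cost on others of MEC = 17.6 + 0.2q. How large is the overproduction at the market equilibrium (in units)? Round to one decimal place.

4.2 units

Market equilibrium (private): 43.7 + 2.3q = 250.5 - 3.4q → q_m = 36.2807.
Social marginal benefit = demand − MEC = 232.9 - 3.6q.
Set SMB = MC: 232.9 - 3.6q = 43.7 + 2.3q → q* = 32.0678.
Gap = |36.2807 − 32.0678| = 4.2129.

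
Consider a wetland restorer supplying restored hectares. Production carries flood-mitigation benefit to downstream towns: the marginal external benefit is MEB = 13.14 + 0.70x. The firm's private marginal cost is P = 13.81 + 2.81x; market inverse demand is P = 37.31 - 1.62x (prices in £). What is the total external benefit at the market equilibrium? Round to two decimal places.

Market equilibrium (private): 13.81 + 2.81x = 37.31 - 1.62x → x_m = 5.3047.
Total external benefit = ∫₀^{x_m} (13.14 + 0.70x) dx = 13.14×5.3047 + ½×0.70×5.3047² = 79.5527.

£79.55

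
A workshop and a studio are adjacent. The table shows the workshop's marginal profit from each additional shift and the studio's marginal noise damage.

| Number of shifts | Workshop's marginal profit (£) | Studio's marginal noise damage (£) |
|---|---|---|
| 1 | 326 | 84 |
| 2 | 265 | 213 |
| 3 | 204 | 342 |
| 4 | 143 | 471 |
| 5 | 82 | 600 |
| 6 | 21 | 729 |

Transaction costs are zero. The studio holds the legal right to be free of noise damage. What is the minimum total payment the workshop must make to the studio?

£297

Efficient level: marginal profit ≥ marginal noise damage through level 2, so k* = 2.
With the studio holding the right, the workshop must at least compensate total damage at k*: 84 + 213 = 297.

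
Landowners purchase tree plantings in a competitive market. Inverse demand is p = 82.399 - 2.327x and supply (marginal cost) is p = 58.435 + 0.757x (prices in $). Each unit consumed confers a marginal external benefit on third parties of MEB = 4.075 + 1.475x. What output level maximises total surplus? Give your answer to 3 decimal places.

x* = 17.426

Social marginal benefit = demand + MEB = 86.474 - 0.852x.
Set SMB = MC: 86.474 - 0.852x = 58.435 + 0.757x → x* = 17.4264.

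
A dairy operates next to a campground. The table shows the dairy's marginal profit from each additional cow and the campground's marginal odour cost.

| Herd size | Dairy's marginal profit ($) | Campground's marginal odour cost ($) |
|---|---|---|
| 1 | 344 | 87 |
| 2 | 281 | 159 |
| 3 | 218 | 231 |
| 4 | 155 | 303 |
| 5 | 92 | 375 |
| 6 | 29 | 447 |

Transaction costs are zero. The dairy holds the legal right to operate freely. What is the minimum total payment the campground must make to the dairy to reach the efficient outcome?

Left alone the dairy would choose level 6 (marginal profit stays positive).
Efficient level: k* = 2 (marginal profit ≥ marginal odour cost through 2).
The campground must at least cover the dairy's forgone profit from cutting 6→2: 218 + 155 + 92 + 29 = 494.

$494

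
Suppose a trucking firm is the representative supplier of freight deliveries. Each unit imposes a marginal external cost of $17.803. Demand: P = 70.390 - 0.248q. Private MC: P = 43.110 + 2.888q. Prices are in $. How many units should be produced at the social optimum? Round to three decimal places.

Social marginal cost = private MC + MEC = 60.913 + 2.888q.
Set SMC = demand: 60.913 + 2.888q = 70.390 - 0.248q → q* = 3.0220.

q* = 3.022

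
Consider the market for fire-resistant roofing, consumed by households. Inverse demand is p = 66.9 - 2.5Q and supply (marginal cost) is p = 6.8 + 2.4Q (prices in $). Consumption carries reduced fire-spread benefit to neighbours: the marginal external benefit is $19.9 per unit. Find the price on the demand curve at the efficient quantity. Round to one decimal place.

Social marginal benefit = demand + MEB = 86.8 - 2.5Q.
Set SMB = MC: 86.8 - 2.5Q = 6.8 + 2.4Q → Q* = 16.3265.
Consumer price on the demand curve at Q*: 66.9 − 2.5×16.3265 = 26.0838.

P = $26.1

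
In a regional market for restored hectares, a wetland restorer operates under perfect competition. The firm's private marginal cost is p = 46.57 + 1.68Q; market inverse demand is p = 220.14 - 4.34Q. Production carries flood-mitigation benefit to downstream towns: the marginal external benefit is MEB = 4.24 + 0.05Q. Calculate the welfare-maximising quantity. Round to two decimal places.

Q* = 29.78

Social marginal cost = private MC − MEB = 42.33 + 1.63Q.
Set SMC = demand: 42.33 + 1.63Q = 220.14 - 4.34Q → Q* = 29.7839.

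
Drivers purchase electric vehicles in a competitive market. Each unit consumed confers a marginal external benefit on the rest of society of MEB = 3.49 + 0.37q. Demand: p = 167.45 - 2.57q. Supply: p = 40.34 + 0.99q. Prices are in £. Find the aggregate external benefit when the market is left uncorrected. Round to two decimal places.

£360.46

Market equilibrium (private): 40.34 + 0.99q = 167.45 - 2.57q → q_m = 35.7051.
Total external benefit = ∫₀^{q_m} (3.49 + 0.37q) dq = 3.49×35.7051 + ½×0.37×35.7051² = 360.4588.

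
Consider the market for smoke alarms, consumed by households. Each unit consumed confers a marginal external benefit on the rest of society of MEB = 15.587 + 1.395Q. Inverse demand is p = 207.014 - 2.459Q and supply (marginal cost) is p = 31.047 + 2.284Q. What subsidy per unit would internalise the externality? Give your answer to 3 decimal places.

Social marginal benefit = demand + MEB = 222.601 - 1.064Q.
Set SMB = MC: 222.601 - 1.064Q = 31.047 + 2.284Q → Q* = 57.2145.
The Pigouvian subsidy equals MEB at Q*: 15.587 + 1.395×57.2145 = 95.4012.

subsidy = 95.401 per unit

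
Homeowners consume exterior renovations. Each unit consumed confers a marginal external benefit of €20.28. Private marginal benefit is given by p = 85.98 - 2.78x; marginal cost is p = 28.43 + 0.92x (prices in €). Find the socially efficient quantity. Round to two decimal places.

Social marginal benefit = demand + MEB = 106.26 - 2.78x.
Set SMB = MC: 106.26 - 2.78x = 28.43 + 0.92x → x* = 21.0351.

x* = 21.04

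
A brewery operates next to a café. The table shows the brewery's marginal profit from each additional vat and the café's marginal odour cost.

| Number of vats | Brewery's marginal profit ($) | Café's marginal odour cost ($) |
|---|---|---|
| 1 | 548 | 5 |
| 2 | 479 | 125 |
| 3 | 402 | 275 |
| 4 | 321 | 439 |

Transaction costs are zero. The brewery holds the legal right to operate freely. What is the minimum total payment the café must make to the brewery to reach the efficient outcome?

Left alone the brewery would choose level 4 (marginal profit stays positive).
Efficient level: k* = 3 (marginal profit ≥ marginal odour cost through 3).
The café must at least cover the brewery's forgone profit from cutting 4→3: 321 = 321.

$321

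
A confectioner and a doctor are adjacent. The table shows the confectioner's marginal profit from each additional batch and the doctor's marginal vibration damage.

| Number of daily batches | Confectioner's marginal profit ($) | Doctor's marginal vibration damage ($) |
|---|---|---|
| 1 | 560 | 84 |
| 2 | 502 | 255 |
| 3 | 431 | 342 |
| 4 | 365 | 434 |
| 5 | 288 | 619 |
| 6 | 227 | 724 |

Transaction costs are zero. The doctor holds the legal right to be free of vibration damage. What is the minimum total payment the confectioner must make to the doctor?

Efficient level: marginal profit ≥ marginal vibration damage through level 3, so k* = 3.
With the doctor holding the right, the confectioner must at least compensate total damage at k*: 84 + 255 + 342 = 681.

$681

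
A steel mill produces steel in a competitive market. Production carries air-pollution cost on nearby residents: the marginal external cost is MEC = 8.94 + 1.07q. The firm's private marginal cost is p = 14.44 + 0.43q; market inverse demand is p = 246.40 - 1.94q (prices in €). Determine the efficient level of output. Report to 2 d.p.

q* = 64.83

Social marginal cost = private MC + MEC = 23.38 + 1.50q.
Set SMC = demand: 23.38 + 1.50q = 246.40 - 1.94q → q* = 64.8314.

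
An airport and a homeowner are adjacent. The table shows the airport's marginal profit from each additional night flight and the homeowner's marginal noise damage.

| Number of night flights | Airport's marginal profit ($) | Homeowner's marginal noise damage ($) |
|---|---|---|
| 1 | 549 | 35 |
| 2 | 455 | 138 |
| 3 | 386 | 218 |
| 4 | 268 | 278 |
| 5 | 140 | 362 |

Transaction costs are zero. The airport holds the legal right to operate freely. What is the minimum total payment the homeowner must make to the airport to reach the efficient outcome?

$408

Left alone the airport would choose level 5 (marginal profit stays positive).
Efficient level: k* = 3 (marginal profit ≥ marginal noise damage through 3).
The homeowner must at least cover the airport's forgone profit from cutting 5→3: 268 + 140 = 408.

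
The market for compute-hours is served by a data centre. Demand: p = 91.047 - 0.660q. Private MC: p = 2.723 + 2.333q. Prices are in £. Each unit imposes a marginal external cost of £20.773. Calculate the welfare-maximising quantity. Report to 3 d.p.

Social marginal cost = private MC + MEC = 23.496 + 2.333q.
Set SMC = demand: 23.496 + 2.333q = 91.047 - 0.660q → q* = 22.5697.

q* = 22.570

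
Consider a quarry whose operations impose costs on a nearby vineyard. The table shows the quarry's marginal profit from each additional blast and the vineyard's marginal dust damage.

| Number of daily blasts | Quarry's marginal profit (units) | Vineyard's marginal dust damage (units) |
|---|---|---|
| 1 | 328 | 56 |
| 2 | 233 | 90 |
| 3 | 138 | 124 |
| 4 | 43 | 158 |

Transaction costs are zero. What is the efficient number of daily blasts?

3

Bargaining reaches the level where marginal profit last exceeds marginal dust damage.
That holds through level 3 (138 ≥ 124) but not at 4 (43 < 158).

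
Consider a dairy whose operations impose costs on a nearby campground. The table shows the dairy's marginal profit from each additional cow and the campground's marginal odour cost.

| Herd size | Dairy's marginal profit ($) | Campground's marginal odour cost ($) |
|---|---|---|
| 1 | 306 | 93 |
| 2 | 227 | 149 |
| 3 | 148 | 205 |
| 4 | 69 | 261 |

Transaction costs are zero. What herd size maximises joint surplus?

Bargaining reaches the level where marginal profit last exceeds marginal odour cost.
That holds through level 2 (227 ≥ 149) but not at 3 (148 < 205).

2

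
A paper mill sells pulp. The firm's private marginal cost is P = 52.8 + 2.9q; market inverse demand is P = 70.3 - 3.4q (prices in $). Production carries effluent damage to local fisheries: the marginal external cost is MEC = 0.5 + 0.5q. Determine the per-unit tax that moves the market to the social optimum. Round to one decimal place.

Social marginal cost = private MC + MEC = 53.3 + 3.4q.
Set SMC = demand: 53.3 + 3.4q = 70.3 - 3.4q → q* = 2.5000.
The Pigouvian tax equals MEC at q*: 0.5 + 0.5×2.5000 = 1.7500.

tax = $1.8 per unit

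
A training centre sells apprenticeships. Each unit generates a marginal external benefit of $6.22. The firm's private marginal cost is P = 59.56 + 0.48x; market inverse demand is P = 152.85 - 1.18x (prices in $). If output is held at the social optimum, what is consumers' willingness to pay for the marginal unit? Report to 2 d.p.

P = $82.11

Social marginal cost = private MC − MEB = 53.34 + 0.48x.
Set SMC = demand: 53.34 + 0.48x = 152.85 - 1.18x → x* = 59.9458.
Consumer price on the demand curve at x*: 152.85 − 1.18×59.9458 = 82.1140.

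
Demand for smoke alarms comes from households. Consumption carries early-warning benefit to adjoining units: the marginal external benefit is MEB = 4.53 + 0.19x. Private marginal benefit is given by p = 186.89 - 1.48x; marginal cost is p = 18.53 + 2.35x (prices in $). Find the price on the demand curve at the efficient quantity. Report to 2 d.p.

Social marginal benefit = demand + MEB = 191.42 - 1.29x.
Set SMB = MC: 191.42 - 1.29x = 18.53 + 2.35x → x* = 47.4973.
Consumer price on the demand curve at x*: 186.89 − 1.48×47.4973 = 116.5940.

P = $116.59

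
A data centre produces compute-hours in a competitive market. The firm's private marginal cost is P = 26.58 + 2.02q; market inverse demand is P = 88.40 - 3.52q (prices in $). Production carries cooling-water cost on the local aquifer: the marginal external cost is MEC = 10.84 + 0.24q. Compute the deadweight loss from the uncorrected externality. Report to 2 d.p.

DWL = $15.81

Market equilibrium (private): 26.58 + 2.02q = 88.40 - 3.52q → q_m = 11.1588.
Social marginal cost = private MC + MEC = 37.42 + 2.26q.
Set SMC = demand: 37.42 + 2.26q = 88.40 - 3.52q → q* = 8.8201.
Height of the DWL triangle at q_m is SMC(q_m) − demand(q_m) = MEC(q_m) = 13.5181.
DWL = ½ × 2.3387 × 13.5181 = 15.8074.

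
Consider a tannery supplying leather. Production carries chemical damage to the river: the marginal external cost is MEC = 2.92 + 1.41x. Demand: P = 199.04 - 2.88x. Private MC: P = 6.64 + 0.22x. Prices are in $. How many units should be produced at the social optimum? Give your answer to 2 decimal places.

x* = 42.01

Social marginal cost = private MC + MEC = 9.56 + 1.63x.
Set SMC = demand: 9.56 + 1.63x = 199.04 - 2.88x → x* = 42.0133.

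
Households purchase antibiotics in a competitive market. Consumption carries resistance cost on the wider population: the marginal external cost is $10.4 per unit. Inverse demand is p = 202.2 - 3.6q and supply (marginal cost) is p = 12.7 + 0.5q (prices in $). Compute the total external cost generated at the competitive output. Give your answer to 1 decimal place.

Market equilibrium (private): 12.7 + 0.5q = 202.2 - 3.6q → q_m = 46.2195.
Total external cost = MEC × q_m = 10.4 × 46.2195 = 480.6828.

$480.7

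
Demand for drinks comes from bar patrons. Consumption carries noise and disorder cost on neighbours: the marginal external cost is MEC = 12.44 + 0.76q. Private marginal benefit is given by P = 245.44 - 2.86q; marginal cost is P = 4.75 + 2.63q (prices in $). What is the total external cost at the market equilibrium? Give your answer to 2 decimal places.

Market equilibrium (private): 4.75 + 2.63q = 245.44 - 2.86q → q_m = 43.8415.
Total external cost = ∫₀^{q_m} (12.44 + 0.76q) dq = 12.44×43.8415 + ½×0.76×43.8415² = 1275.7776.

$1275.78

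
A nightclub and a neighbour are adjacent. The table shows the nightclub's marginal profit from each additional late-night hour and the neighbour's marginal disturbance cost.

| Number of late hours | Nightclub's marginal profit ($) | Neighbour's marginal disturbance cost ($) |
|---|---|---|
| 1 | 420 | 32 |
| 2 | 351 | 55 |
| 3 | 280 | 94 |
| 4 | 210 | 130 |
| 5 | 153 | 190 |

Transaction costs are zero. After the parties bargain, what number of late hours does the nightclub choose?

Bargaining reaches the level where marginal profit last exceeds marginal disturbance cost.
That holds through level 4 (210 ≥ 130) but not at 5 (153 < 190).

4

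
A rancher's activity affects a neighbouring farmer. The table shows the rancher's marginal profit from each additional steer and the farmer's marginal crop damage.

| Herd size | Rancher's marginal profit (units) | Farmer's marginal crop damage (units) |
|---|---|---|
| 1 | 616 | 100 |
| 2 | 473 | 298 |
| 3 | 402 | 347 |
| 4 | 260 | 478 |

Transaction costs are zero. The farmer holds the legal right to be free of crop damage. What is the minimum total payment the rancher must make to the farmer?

Efficient level: marginal profit ≥ marginal crop damage through level 3, so k* = 3.
With the farmer holding the right, the rancher must at least compensate total damage at k*: 100 + 298 + 347 = 745.

745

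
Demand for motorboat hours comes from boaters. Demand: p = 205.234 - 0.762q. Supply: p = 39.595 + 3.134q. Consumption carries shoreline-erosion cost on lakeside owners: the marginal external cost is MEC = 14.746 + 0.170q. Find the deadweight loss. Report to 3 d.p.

DWL = 59.375

Market equilibrium (private): 39.595 + 3.134q = 205.234 - 0.762q → q_m = 42.5151.
Social marginal benefit = demand − MEC = 190.488 - 0.932q.
Set SMB = MC: 190.488 - 0.932q = 39.595 + 3.134q → q* = 37.1109.
The welfare-loss triangle has base |q_m − q*| and height MEC(q_m) (the vertical gap between SMB and MC is zero at q* and MEC at q_m).
DWL = ½ × 5.4042 × 21.9736 = 59.3749.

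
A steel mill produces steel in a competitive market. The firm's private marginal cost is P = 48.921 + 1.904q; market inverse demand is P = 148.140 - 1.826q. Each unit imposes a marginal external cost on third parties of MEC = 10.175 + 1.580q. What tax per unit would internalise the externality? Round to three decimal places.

Social marginal cost = private MC + MEC = 59.096 + 3.484q.
Set SMC = demand: 59.096 + 3.484q = 148.140 - 1.826q → q* = 16.7691.
The Pigouvian tax equals MEC at q*: 10.175 + 1.580×16.7691 = 36.6702.

tax = 36.670 per unit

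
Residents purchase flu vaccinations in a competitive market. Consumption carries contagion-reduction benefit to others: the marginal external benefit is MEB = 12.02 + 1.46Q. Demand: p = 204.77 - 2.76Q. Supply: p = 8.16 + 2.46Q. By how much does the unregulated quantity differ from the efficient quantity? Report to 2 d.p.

17.82 units

Market equilibrium (private): 8.16 + 2.46Q = 204.77 - 2.76Q → Q_m = 37.6648.
Social marginal benefit = demand + MEB = 216.79 - 1.30Q.
Set SMB = MC: 216.79 - 1.30Q = 8.16 + 2.46Q → Q* = 55.4867.
Gap = |37.6648 − 55.4867| = 17.8219.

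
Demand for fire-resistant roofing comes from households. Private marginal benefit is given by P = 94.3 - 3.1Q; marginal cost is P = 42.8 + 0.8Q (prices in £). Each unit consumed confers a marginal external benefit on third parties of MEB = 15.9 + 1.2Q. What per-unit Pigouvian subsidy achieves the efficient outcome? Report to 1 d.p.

Social marginal benefit = demand + MEB = 110.2 - 1.9Q.
Set SMB = MC: 110.2 - 1.9Q = 42.8 + 0.8Q → Q* = 24.9630.
The Pigouvian subsidy equals MEB at Q*: 15.9 + 1.2×24.9630 = 45.8556.

subsidy = £45.9 per unit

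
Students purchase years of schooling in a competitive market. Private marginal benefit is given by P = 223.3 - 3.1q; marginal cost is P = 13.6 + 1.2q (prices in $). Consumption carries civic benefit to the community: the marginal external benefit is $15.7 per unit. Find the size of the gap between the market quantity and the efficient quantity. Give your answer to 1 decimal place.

Market equilibrium (private): 13.6 + 1.2q = 223.3 - 3.1q → q_m = 48.7674.
Social marginal benefit = demand + MEB = 239.0 - 3.1q.
Set SMB = MC: 239.0 - 3.1q = 13.6 + 1.2q → q* = 52.4186.
Gap = |48.7674 − 52.4186| = 3.6512.

3.7 units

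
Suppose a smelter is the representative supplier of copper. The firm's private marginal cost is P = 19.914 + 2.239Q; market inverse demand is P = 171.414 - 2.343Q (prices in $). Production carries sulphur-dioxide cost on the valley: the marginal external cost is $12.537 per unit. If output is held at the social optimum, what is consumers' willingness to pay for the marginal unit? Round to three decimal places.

P = $100.355

Social marginal cost = private MC + MEC = 32.451 + 2.239Q.
Set SMC = demand: 32.451 + 2.239Q = 171.414 - 2.343Q → Q* = 30.3280.
Consumer price on the demand curve at Q*: 171.414 − 2.343×30.3280 = 100.3555.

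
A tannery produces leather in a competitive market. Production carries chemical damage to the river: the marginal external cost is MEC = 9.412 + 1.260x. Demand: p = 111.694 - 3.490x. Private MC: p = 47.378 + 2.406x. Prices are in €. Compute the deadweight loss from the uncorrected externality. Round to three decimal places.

Market equilibrium (private): 47.378 + 2.406x = 111.694 - 3.490x → x_m = 10.9084.
Social marginal cost = private MC + MEC = 56.790 + 3.666x.
Set SMC = demand: 56.790 + 3.666x = 111.694 - 3.490x → x* = 7.6724.
The welfare-loss triangle has base |x_m − x*| and height MEC(x_m) (the vertical gap between SMC and demand is zero at x* and MEC at x_m).
DWL = ½ × 3.2360 × 23.1566 = 37.4674.

DWL = €37.467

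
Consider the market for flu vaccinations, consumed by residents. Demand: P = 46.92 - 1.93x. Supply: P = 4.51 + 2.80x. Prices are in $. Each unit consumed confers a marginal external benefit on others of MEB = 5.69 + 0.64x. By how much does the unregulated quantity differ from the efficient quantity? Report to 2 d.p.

Market equilibrium (private): 4.51 + 2.80x = 46.92 - 1.93x → x_m = 8.9662.
Social marginal benefit = demand + MEB = 52.61 - 1.29x.
Set SMB = MC: 52.61 - 1.29x = 4.51 + 2.80x → x* = 11.7604.
Gap = |8.9662 − 11.7604| = 2.7942.

2.79 units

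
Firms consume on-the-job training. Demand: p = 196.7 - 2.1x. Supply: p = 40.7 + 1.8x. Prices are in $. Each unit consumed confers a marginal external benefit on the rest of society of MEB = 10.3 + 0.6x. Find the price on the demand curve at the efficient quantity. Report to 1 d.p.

P = $90.9

Social marginal benefit = demand + MEB = 207.0 - 1.5x.
Set SMB = MC: 207.0 - 1.5x = 40.7 + 1.8x → x* = 50.3939.
Consumer price on the demand curve at x*: 196.7 − 2.1×50.3939 = 90.8728.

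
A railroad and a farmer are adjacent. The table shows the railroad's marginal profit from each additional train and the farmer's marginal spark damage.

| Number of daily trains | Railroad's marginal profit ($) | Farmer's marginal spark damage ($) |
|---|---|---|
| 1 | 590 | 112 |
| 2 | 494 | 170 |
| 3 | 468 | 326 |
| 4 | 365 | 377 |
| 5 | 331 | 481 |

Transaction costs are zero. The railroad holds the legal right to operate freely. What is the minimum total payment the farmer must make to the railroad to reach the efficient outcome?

Left alone the railroad would choose level 5 (marginal profit stays positive).
Efficient level: k* = 3 (marginal profit ≥ marginal spark damage through 3).
The farmer must at least cover the railroad's forgone profit from cutting 5→3: 365 + 331 = 696.

$696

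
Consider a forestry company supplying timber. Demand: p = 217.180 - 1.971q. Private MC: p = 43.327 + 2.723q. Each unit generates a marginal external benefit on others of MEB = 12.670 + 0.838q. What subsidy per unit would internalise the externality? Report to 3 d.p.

subsidy = 53.206 per unit

Social marginal cost = private MC − MEB = 30.657 + 1.885q.
Set SMC = demand: 30.657 + 1.885q = 217.180 - 1.971q → q* = 48.3721.
The Pigouvian subsidy equals MEB at q*: 12.670 + 0.838×48.3721 = 53.2058.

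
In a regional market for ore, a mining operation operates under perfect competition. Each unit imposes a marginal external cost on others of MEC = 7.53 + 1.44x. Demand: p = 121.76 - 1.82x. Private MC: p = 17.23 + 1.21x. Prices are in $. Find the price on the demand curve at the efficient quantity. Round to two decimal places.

P = $82.27

Social marginal cost = private MC + MEC = 24.76 + 2.65x.
Set SMC = demand: 24.76 + 2.65x = 121.76 - 1.82x → x* = 21.7002.
Consumer price on the demand curve at x*: 121.76 − 1.82×21.7002 = 82.2656.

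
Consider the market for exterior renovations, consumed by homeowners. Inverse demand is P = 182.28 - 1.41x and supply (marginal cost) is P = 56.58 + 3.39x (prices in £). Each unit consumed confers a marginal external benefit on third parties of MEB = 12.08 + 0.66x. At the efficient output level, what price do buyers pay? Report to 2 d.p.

Social marginal benefit = demand + MEB = 194.36 - 0.75x.
Set SMB = MC: 194.36 - 0.75x = 56.58 + 3.39x → x* = 33.2802.
Consumer price on the demand curve at x*: 182.28 − 1.41×33.2802 = 135.3549.

P = £135.35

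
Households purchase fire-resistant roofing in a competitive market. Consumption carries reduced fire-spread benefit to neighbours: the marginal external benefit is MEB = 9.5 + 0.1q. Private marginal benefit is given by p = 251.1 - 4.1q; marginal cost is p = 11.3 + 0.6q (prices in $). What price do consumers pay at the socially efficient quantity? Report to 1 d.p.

P = $28.9

Social marginal benefit = demand + MEB = 260.6 - 4.0q.
Set SMB = MC: 260.6 - 4.0q = 11.3 + 0.6q → q* = 54.1957.
Consumer price on the demand curve at q*: 251.1 − 4.1×54.1957 = 28.8976.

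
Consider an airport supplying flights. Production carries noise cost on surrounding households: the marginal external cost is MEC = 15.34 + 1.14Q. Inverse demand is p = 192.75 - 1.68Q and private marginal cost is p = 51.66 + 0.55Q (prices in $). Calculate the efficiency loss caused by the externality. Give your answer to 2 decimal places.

DWL = $1135.08

Market equilibrium (private): 51.66 + 0.55Q = 192.75 - 1.68Q → Q_m = 63.2691.
Social marginal cost = private MC + MEC = 67.00 + 1.69Q.
Set SMC = demand: 67.00 + 1.69Q = 192.75 - 1.68Q → Q* = 37.3145.
Between Q* and Q_m the wedge SMC − demand runs linearly from 0 to MEC(Q_m), so the loss is a triangle.
DWL = ½ × 25.9546 × 87.4667 = 1135.0816.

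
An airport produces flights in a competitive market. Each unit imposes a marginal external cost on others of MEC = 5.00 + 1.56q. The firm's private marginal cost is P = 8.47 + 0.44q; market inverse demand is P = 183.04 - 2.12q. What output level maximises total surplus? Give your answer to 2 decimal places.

q* = 41.16

Social marginal cost = private MC + MEC = 13.47 + 2.00q.
Set SMC = demand: 13.47 + 2.00q = 183.04 - 2.12q → q* = 41.1578.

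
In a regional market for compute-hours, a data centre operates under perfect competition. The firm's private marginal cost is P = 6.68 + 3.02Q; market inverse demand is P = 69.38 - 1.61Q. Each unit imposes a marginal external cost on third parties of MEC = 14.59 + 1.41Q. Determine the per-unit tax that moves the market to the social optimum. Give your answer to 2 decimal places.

tax = 25.82 per unit

Social marginal cost = private MC + MEC = 21.27 + 4.43Q.
Set SMC = demand: 21.27 + 4.43Q = 69.38 - 1.61Q → Q* = 7.9652.
The Pigouvian tax equals MEC at Q*: 14.59 + 1.41×7.9652 = 25.8209.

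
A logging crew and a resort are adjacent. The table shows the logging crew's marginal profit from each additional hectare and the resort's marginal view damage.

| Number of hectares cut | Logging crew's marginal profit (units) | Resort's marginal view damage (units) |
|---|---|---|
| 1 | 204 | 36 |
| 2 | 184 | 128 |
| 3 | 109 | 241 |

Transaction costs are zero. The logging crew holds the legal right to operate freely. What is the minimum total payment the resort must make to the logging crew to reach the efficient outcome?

Left alone the logging crew would choose level 3 (marginal profit stays positive).
Efficient level: k* = 2 (marginal profit ≥ marginal view damage through 2).
The resort must at least cover the logging crew's forgone profit from cutting 3→2: 109 = 109.

109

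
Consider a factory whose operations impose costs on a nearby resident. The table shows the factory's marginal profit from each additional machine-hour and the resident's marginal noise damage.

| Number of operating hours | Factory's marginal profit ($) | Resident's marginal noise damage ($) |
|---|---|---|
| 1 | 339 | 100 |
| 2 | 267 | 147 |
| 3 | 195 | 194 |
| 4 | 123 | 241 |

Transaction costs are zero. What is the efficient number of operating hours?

Bargaining reaches the level where marginal profit last exceeds marginal noise damage.
That holds through level 3 (195 ≥ 194) but not at 4 (123 < 241).

3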